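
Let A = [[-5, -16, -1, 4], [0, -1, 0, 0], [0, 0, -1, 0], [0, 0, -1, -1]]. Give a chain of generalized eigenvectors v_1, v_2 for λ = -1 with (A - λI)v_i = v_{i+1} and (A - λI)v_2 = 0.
v_1 = [[3, -1, 1, -1]]^T, v_2 = [[-1, 0, 0, -1]]^T

We seek v_1 ∈ ker((A + I)^2) \ ker(A + I), then set v_{i+1} = (A + I) v_i.

One such chain is v_1 = [[3, -1, 1, -1]]^T, v_2 = [[-1, 0, 0, -1]]^T. Check: (A + I) v_2 = [[0, 0, 0, 0]]^T = 0.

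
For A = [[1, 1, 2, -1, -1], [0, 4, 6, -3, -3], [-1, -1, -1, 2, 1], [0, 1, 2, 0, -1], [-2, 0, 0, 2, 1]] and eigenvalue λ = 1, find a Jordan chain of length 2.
v_1 = [[0, 1, 0, 0, 0]]^T, v_2 = [[1, 3, -1, 1, 0]]^T

We seek v_1 ∈ ker((A - I)^2) \ ker(A - I), then set v_{i+1} = (A - I) v_i.

One such chain is v_1 = [[0, 1, 0, 0, 0]]^T, v_2 = [[1, 3, -1, 1, 0]]^T. Check: (A - I) v_2 = [[0, 0, 0, 0, 0]]^T = 0.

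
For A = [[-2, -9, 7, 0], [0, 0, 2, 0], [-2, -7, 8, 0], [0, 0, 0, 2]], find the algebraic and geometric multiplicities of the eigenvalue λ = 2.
The characteristic polynomial is (x - 2)^4, so the factor x - 2 appears with exponent 4: the algebraic multiplicity is 4.

rank(A - 2I) = 2, so the eigenspace has dimension 4 - 2 = 2: the geometric multiplicity is 2.

Since 2 < 4, A is not diagonalizable.

algebraic multiplicity 4, geometric multiplicity 2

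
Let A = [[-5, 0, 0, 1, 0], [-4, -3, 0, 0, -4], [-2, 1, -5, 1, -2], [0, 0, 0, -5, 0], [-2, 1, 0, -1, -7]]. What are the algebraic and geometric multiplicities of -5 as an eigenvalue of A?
The characteristic polynomial is (x + 5)^5, so the factor x + 5 appears with exponent 5: the algebraic multiplicity is 5.

rank(A + 5I) = 2, so the eigenspace has dimension 5 - 2 = 3: the geometric multiplicity is 3.

Since 3 < 5, A is not diagonalizable.

algebraic multiplicity 5, geometric multiplicity 3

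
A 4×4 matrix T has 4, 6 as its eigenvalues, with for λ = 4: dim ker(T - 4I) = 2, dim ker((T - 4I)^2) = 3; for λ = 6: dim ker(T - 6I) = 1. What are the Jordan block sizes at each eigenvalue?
Jordan blocks: (4, 2), (4, 1), (6, 1)

λ = 4: successive nullity increments [2, 1] count blocks of size ≥ k; block sizes are [2, 1].
λ = 6: successive nullity increments [1] count blocks of size ≥ k; block sizes are [1].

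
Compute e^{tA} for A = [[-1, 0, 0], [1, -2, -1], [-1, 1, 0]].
e^{tA} = [[e^{-t}, 0, 0], [t*e^{-t}, (1 - t)*e^{-t}, -t*e^{-t}], [-t*e^{-t}, t*e^{-t}, (t + 1)*e^{-t}]]

A has Jordan form J = [[-1, 1, 0], [0, -1, 0], [0, 0, -1]] with A = PJP^{-1}, so e^{tA} = P e^{tJ} P^{-1}.

For a Jordan block J_k(λ), e^{tJ_k(λ)} = e^{λt} · (I + tN + t^2 N^2/2! + ... + t^{k-1} N^{k-1}/(k-1)!) where N is the nilpotent superdiagonal part.

Assembling the blocks and conjugating back gives the entries of e^{tA} as shown above.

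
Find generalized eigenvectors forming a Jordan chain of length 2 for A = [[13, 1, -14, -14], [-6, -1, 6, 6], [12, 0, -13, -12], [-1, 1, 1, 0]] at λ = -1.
We seek v_1 ∈ ker((A + I)^2) \ ker(A + I), then set v_{i+1} = (A + I) v_i.

One such chain is v_1 = [[-2, 1, -2, 0]]^T, v_2 = [[1, 0, 0, 1]]^T. Check: (A + I) v_2 = [[0, 0, 0, 0]]^T = 0.

v_1 = [[-2, 1, -2, 0]]^T, v_2 = [[1, 0, 0, 1]]^T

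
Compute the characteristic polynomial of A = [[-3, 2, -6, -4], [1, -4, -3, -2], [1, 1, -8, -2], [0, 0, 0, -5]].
xI - A = [[x + 3, -2, 6, 4], [-1, x + 4, 3, 2], [-1, -1, x + 8, 2], [0, 0, 0, x + 5]].

Expanding det(xI - A) along the first row:
det(xI - A) = + (x + 3)·det([[x + 4, 3, 2], [-1, x + 8, 2], [0, 0, x + 5]]) - (-2)·det([[-1, 3, 2], [-1, x + 8, 2], [0, 0, x + 5]]) + (6)·det([[-1, x + 4, 2], [-1, -1, 2], [0, 0, x + 5]]) - (4)·det([[-1, x + 4, 3], [-1, -1, x + 8], [0, 0, 0]]).

Evaluating gives χ_A(x) = x^4 + 20x^3 + 150x^2 + 500x + 625 = (x + 5)^4.

χ_A(x) = (x + 5)^4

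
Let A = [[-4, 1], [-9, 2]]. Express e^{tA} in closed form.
A has Jordan form J = [[-1, 1], [0, -1]] with A = PJP^{-1}, so e^{tA} = P e^{tJ} P^{-1}.

For a Jordan block J_k(λ), e^{tJ_k(λ)} = e^{λt} · (I + tN + t^2 N^2/2! + ... + t^{k-1} N^{k-1}/(k-1)!) where N is the nilpotent superdiagonal part.

Assembling the blocks and conjugating back gives the entries of e^{tA} as shown above.

e^{tA} = [[(1 - 3*t)*e^{-t}, t*e^{-t}], [-9*t*e^{-t}, (3*t + 1)*e^{-t}]]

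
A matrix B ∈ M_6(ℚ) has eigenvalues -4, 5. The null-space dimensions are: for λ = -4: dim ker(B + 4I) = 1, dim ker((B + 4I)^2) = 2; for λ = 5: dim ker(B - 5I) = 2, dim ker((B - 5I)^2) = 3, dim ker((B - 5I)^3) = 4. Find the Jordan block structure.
Jordan blocks: (-4, 2), (5, 3), (5, 1)

λ = -4: successive nullity increments [1, 1] count blocks of size ≥ k; block sizes are [2].
λ = 5: successive nullity increments [2, 1, 1] count blocks of size ≥ k; block sizes are [3, 1].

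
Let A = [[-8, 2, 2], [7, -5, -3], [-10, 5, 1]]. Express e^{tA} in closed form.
e^{tA} = [[(5*t^2 - 4*t + 1)*e^{-4*t}, 2*t*e^{-4*t}, 2*t*(1 - t)*e^{-4*t}], [t*(14 - 5*t)*e^{-4*t}/2, (1 - t)*e^{-4*t}, t*(t - 3)*e^{-4*t}], [5*t*(5*t - 4)*e^{-4*t}/2, 5*t*e^{-4*t}, (-5*t^2 + 5*t + 1)*e^{-4*t}]]

A has Jordan form J = [[-4, 1, 0], [0, -4, 1], [0, 0, -4]] with A = PJP^{-1}, so e^{tA} = P e^{tJ} P^{-1}.

For a Jordan block J_k(λ), e^{tJ_k(λ)} = e^{λt} · (I + tN + t^2 N^2/2! + ... + t^{k-1} N^{k-1}/(k-1)!) where N is the nilpotent superdiagonal part.

Assembling the blocks and conjugating back gives the entries of e^{tA} as shown above.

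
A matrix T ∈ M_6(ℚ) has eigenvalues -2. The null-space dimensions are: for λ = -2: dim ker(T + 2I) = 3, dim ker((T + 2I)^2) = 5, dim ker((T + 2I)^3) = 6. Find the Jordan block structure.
λ = -2: successive nullity increments [3, 2, 1] count blocks of size ≥ k; block sizes are [3, 2, 1].

Jordan blocks: (-2, 3), (-2, 2), (-2, 1)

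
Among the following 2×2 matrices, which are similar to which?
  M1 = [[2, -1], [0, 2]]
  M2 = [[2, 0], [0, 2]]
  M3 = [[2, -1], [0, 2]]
2 classes: {M1, M3}, {M2}

Characteristic polynomials: χ_{M1} = (x - 2)^2, χ_{M2} = (x - 2)^2, χ_{M3} = (x - 2)^2.

{M1, M3}: invariant factors (x - 2)^2.

{M2}: invariant factors x - 2, x - 2.

Matrices are similar if and only if their invariant-factor lists agree; the partition into similarity classes is {M1, M3}, {M2}.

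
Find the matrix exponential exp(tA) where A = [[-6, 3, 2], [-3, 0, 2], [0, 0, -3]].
A has Jordan form J = [[-3, 1, 0], [0, -3, 0], [0, 0, -3]] with A = PJP^{-1}, so e^{tA} = P e^{tJ} P^{-1}.

For a Jordan block J_k(λ), e^{tJ_k(λ)} = e^{λt} · (I + tN + t^2 N^2/2! + ... + t^{k-1} N^{k-1}/(k-1)!) where N is the nilpotent superdiagonal part.

Assembling the blocks and conjugating back gives the entries of e^{tA} as shown above.

e^{tA} = [[(1 - 3*t)*e^{-3*t}, 3*t*e^{-3*t}, 2*t*e^{-3*t}], [-3*t*e^{-3*t}, (3*t + 1)*e^{-3*t}, 2*t*e^{-3*t}], [0, 0, e^{-3*t}]]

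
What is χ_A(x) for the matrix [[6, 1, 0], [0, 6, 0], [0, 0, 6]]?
xI - A = [[x - 6, -1, 0], [0, x - 6, 0], [0, 0, x - 6]].

Expanding det(xI - A) along the first row:
det(xI - A) = + (x - 6)·det([[x - 6, 0], [0, x - 6]]) - (-1)·det([[0, 0], [0, x - 6]]) + (0)·det([[0, x - 6], [0, 0]]).

Evaluating gives χ_A(x) = x^3 - 18x^2 + 108x - 216 = (x - 6)^3.

χ_A(x) = (x - 6)^3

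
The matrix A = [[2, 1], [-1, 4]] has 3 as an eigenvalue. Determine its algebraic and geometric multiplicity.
The characteristic polynomial is (x - 3)^2, so the factor x - 3 appears with exponent 2: the algebraic multiplicity is 2.

rank(A - 3I) = 1, so the eigenspace has dimension 2 - 1 = 1: the geometric multiplicity is 1.

Since 1 < 2, A is not diagonalizable.

algebraic multiplicity 2, geometric multiplicity 1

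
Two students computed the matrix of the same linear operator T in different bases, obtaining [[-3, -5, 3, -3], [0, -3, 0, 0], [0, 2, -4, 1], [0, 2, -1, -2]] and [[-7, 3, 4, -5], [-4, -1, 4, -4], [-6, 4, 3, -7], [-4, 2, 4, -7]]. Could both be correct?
Yes.

Two matrices over a field are similar if and only if they have the same invariant factors.

Both A and B have characteristic polynomial (x + 3)^4 and minimal polynomial (x + 3)^2. Computing further, both have invariant factors (x + 3)^2, (x + 3)^2. Hence A and B are similar.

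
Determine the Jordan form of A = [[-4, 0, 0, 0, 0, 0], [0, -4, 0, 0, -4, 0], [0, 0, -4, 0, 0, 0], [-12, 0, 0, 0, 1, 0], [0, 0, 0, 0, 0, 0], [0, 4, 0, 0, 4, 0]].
J = [[-4, 0, 0, 0, 0, 0], [0, -4, 0, 0, 0, 0], [0, 0, -4, 0, 0, 0], [0, 0, 0, 0, 1, 0], [0, 0, 0, 0, 0, 0], [0, 0, 0, 0, 0, 0]]

The characteristic polynomial is det(xI - A) = x^3(x + 4)^3, so the eigenvalues are -4 (algebraic multiplicity 3), 0 (algebraic multiplicity 3).

For λ = -4: rank(A + 4I) = 3. The eigenspace has dimension 6 - 3 = 3, so there are 3 Jordan blocks; the rank sequence gives block sizes [1, 1, 1].

For λ = 0: rank(A) = 4, rank(A^2) = 3. The eigenspace has dimension 6 - 4 = 2, so there are 2 Jordan blocks; the rank sequence gives block sizes [2, 1].

Assembling the blocks gives the Jordan form J above.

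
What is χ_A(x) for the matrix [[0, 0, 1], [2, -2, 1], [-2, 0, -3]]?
xI - A = [[x, 0, -1], [-2, x + 2, -1], [2, 0, x + 3]].

Expanding det(xI - A) along the first row:
det(xI - A) = + (x)·det([[x + 2, -1], [0, x + 3]]) - (0)·det([[-2, -1], [2, x + 3]]) + (-1)·det([[-2, x + 2], [2, 0]]).

Evaluating gives χ_A(x) = x^3 + 5x^2 + 8x + 4 = (x + 1)(x + 2)^2.

χ_A(x) = (x + 1)(x + 2)^2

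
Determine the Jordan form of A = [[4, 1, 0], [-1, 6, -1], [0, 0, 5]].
The characteristic polynomial is det(xI - A) = (x - 5)^3, so the eigenvalues are 5 (algebraic multiplicity 3).

For λ = 5: rank(A - 5I) = 2, rank((A - 5I)^2) = 1, rank((A - 5I)^3) = 0. The eigenspace has dimension 3 - 2 = 1, so there is 1 Jordan block; the rank sequence gives block sizes [3].

Assembling the blocks gives the Jordan form J above.

J = [[5, 1, 0], [0, 5, 1], [0, 0, 5]]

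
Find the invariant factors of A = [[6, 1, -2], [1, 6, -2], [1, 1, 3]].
x - 5, (x - 5)^2

The Jordan structure of A has elementary divisors (x - 5)^2, (x - 5). Arranging the block sizes at each eigenvalue in decreasing order and taking row products gives the invariant factors.

Invariant factors (smallest first, each dividing the next): x - 5, (x - 5)^2.

Check: the last factor (x - 5)^2 is the minimal polynomial, and the product (x - 5)^3 is the characteristic polynomial.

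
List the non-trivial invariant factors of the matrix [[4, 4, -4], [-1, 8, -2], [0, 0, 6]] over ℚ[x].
The Jordan structure of A has elementary divisors (x - 6)^2, (x - 6). Arranging the block sizes at each eigenvalue in decreasing order and taking row products gives the invariant factors.

Invariant factors (smallest first, each dividing the next): x - 6, (x - 6)^2.

Check: the last factor (x - 6)^2 is the minimal polynomial, and the product (x - 6)^3 is the characteristic polynomial.

x - 6, (x - 6)^2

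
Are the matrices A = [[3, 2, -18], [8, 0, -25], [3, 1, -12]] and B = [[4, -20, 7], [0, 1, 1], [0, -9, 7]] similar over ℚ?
No.

trace(A) = -9 but trace(B) = 12. The trace is a similarity invariant, so A and B are not similar.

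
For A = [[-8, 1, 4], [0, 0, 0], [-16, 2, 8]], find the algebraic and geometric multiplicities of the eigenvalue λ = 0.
The characteristic polynomial is x^3, so the factor x appears with exponent 3: the algebraic multiplicity is 3.

rank(A) = 1, so the eigenspace has dimension 3 - 1 = 2: the geometric multiplicity is 2.

Since 2 < 3, A is not diagonalizable.

algebraic multiplicity 3, geometric multiplicity 2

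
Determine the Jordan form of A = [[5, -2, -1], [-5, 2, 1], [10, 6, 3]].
J = [[0, 0, 0], [0, 5, 1], [0, 0, 5]]

The characteristic polynomial is det(xI - A) = x(x - 5)^2, so the eigenvalues are 0 (algebraic multiplicity 1), 5 (algebraic multiplicity 2).

For λ = 0: algebraic multiplicity 1 gives one 1×1 block.

For λ = 5: rank(A - 5I) = 2, rank((A - 5I)^2) = 1. The eigenspace has dimension 3 - 2 = 1, so there is 1 Jordan block; the rank sequence gives block sizes [2].

Assembling the blocks gives the Jordan form J above.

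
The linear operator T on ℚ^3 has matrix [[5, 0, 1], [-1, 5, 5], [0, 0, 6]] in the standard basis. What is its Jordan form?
The characteristic polynomial is det(xI - A) = (x - 6)(x - 5)^2, so the eigenvalues are 5 (algebraic multiplicity 2), 6 (algebraic multiplicity 1).

For λ = 5: rank(A - 5I) = 2, rank((A - 5I)^2) = 1. The eigenspace has dimension 3 - 2 = 1, so there is 1 Jordan block; the rank sequence gives block sizes [2].

For λ = 6: algebraic multiplicity 1 gives one 1×1 block.

Assembling the blocks gives the Jordan form J above.

J = [[5, 1, 0], [0, 5, 0], [0, 0, 6]]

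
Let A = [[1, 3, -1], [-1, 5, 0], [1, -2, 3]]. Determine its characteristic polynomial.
χ_A(x) = (x - 3)^3

xI - A = [[x - 1, -3, 1], [1, x - 5, 0], [-1, 2, x - 3]].

Expanding det(xI - A) along the first row:
det(xI - A) = + (x - 1)·det([[x - 5, 0], [2, x - 3]]) - (-3)·det([[1, 0], [-1, x - 3]]) + (1)·det([[1, x - 5], [-1, 2]]).

Evaluating gives χ_A(x) = x^3 - 9x^2 + 27x - 27 = (x - 3)^3.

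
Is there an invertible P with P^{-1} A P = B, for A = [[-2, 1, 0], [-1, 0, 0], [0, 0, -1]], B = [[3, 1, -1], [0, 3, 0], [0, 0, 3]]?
trace(A) = -3 but trace(B) = 9. The trace is a similarity invariant, so A and B are not similar.

No.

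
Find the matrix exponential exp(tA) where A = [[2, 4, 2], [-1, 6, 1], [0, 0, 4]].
e^{tA} = [[(1 - 2*t)*e^{4*t}, 4*t*e^{4*t}, 2*t*e^{4*t}], [-t*e^{4*t}, (2*t + 1)*e^{4*t}, t*e^{4*t}], [0, 0, e^{4*t}]]

A has Jordan form J = [[4, 1, 0], [0, 4, 0], [0, 0, 4]] with A = PJP^{-1}, so e^{tA} = P e^{tJ} P^{-1}.

For a Jordan block J_k(λ), e^{tJ_k(λ)} = e^{λt} · (I + tN + t^2 N^2/2! + ... + t^{k-1} N^{k-1}/(k-1)!) where N is the nilpotent superdiagonal part.

Assembling the blocks and conjugating back gives the entries of e^{tA} as shown above.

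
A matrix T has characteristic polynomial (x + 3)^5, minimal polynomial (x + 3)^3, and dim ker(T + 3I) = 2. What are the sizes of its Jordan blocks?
Jordan blocks: (-3, 3), (-3, 2)

λ = -3: algebraic multiplicity 5 (exponent in χ_T), largest block size 3 (exponent in m_T), 2 blocks (geometric multiplicity). These force block sizes [3, 2].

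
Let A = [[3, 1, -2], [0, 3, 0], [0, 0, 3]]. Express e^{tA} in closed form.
A has Jordan form J = [[3, 1, 0], [0, 3, 0], [0, 0, 3]] with A = PJP^{-1}, so e^{tA} = P e^{tJ} P^{-1}.

For a Jordan block J_k(λ), e^{tJ_k(λ)} = e^{λt} · (I + tN + t^2 N^2/2! + ... + t^{k-1} N^{k-1}/(k-1)!) where N is the nilpotent superdiagonal part.

Assembling the blocks and conjugating back gives the entries of e^{tA} as shown above.

e^{tA} = [[e^{3*t}, t*e^{3*t}, -2*t*e^{3*t}], [0, e^{3*t}, 0], [0, 0, e^{3*t}]]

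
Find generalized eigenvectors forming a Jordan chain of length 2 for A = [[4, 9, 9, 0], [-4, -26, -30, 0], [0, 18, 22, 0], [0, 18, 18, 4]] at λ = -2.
We seek v_1 ∈ ker((A + 2I)^2) \ ker(A + 2I), then set v_{i+1} = (A + 2I) v_i.

One such chain is v_1 = [[-8, 21, -16, -16]]^T, v_2 = [[-3, 8, -6, -6]]^T. Check: (A + 2I) v_2 = [[0, 0, 0, 0]]^T = 0.

v_1 = [[-8, 21, -16, -16]]^T, v_2 = [[-3, 8, -6, -6]]^T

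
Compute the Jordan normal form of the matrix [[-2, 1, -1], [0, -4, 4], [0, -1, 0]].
The characteristic polynomial is det(xI - A) = (x + 2)^3, so the eigenvalues are -2 (algebraic multiplicity 3).

For λ = -2: rank(A + 2I) = 2, rank((A + 2I)^2) = 1, rank((A + 2I)^3) = 0. The eigenspace has dimension 3 - 2 = 1, so there is 1 Jordan block; the rank sequence gives block sizes [3].

Assembling the blocks gives the Jordan form J above.

J = [[-2, 1, 0], [0, -2, 1], [0, 0, -2]]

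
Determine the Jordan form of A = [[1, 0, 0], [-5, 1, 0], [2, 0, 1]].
The characteristic polynomial is det(xI - A) = (x - 1)^3, so the eigenvalues are 1 (algebraic multiplicity 3).

For λ = 1: rank(A - I) = 1, rank((A - I)^2) = 0. The eigenspace has dimension 3 - 1 = 2, so there are 2 Jordan blocks; the rank sequence gives block sizes [2, 1].

Assembling the blocks gives the Jordan form J above.

J = [[1, 1, 0], [0, 1, 0], [0, 0, 1]]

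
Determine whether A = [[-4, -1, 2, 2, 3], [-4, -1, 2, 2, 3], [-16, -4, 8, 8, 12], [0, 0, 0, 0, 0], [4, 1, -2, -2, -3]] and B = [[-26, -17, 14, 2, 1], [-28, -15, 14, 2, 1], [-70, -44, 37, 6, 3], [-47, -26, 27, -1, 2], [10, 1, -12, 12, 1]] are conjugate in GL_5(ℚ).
trace(A) = 0 but trace(B) = -4. The trace is a similarity invariant, so A and B are not similar.

No.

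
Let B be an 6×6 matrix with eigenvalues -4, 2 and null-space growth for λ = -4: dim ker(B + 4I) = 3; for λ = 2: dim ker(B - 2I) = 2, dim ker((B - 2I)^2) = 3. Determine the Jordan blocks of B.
Jordan blocks: (-4, 1), (-4, 1), (-4, 1), (2, 2), (2, 1)

λ = -4: successive nullity increments [3] count blocks of size ≥ k; block sizes are [1, 1, 1].
λ = 2: successive nullity increments [2, 1] count blocks of size ≥ k; block sizes are [2, 1].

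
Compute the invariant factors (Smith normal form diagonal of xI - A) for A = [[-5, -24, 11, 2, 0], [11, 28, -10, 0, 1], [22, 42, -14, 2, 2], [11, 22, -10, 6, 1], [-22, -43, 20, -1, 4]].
x - 6, (x - 6)^3(x + 5)

The Jordan structure of A has elementary divisors (x + 5), (x - 6)^3, (x - 6). Arranging the block sizes at each eigenvalue in decreasing order and taking row products gives the invariant factors.

Invariant factors (smallest first, each dividing the next): x - 6, (x - 6)^3(x + 5).

Check: the last factor (x - 6)^3(x + 5) is the minimal polynomial, and the product (x - 6)^4(x + 5) is the characteristic polynomial.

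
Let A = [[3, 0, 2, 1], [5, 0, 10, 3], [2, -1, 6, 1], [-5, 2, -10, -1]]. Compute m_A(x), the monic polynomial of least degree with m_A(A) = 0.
The characteristic polynomial factors as (x - 2)^4. The minimal polynomial is ∏(x - λ)^{k_λ} where k_λ is the size of the largest Jordan block at λ.

For λ = 2: rank(A - 2I) = 2, and the largest Jordan block has size 2 (the smallest k with rank((A - 2I)^k) = rank((A - 2I)^(k+1))).

So m_A(x) = (x - 2)^2.

m_A(x) = (x - 2)^2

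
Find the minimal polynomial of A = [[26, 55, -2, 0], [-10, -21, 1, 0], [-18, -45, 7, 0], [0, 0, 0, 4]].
m_A(x) = (x - 4)^3

The characteristic polynomial factors as (x - 4)^4. The minimal polynomial is ∏(x - λ)^{k_λ} where k_λ is the size of the largest Jordan block at λ.

For λ = 4: rank(A - 4I) = 2, and the largest Jordan block has size 3 (the smallest k with rank((A - 4I)^k) = rank((A - 4I)^(k+1))).

So m_A(x) = (x - 4)^3.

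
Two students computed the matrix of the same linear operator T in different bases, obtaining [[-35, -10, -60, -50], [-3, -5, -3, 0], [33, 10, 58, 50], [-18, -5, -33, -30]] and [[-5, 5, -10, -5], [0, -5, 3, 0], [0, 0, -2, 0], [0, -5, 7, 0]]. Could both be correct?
Yes.

Two matrices over a field are similar if and only if they have the same invariant factors.

Both A and B have characteristic polynomial x(x + 2)(x + 5)^2 and minimal polynomial x(x + 2)(x + 5). Computing further, both have invariant factors x + 5, x(x + 2)(x + 5). Hence A and B are similar.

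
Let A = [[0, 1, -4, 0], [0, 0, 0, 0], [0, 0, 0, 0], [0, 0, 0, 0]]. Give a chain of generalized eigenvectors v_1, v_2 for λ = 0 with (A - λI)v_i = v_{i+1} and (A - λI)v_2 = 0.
v_1 = [[-3, 1, 0, 0]]^T, v_2 = [[1, 0, 0, 0]]^T

We seek v_1 ∈ ker(A^2) \ ker(A), then set v_{i+1} = A v_i.

One such chain is v_1 = [[-3, 1, 0, 0]]^T, v_2 = [[1, 0, 0, 0]]^T. Check: A v_2 = [[0, 0, 0, 0]]^T = 0.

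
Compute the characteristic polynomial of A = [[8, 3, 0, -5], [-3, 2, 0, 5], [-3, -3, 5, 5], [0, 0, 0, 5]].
χ_A(x) = (x - 5)^4

xI - A = [[x - 8, -3, 0, 5], [3, x - 2, 0, -5], [3, 3, x - 5, -5], [0, 0, 0, x - 5]].

Expanding det(xI - A) along the first row:
det(xI - A) = + (x - 8)·det([[x - 2, 0, -5], [3, x - 5, -5], [0, 0, x - 5]]) - (-3)·det([[3, 0, -5], [3, x - 5, -5], [0, 0, x - 5]]) + (0)·det([[3, x - 2, -5], [3, 3, -5], [0, 0, x - 5]]) - (5)·det([[3, x - 2, 0], [3, 3, x - 5], [0, 0, 0]]).

Evaluating gives χ_A(x) = x^4 - 20x^3 + 150x^2 - 500x + 625 = (x - 5)^4.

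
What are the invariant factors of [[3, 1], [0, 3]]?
The Jordan structure of A has elementary divisors (x - 3)^2. Arranging the block sizes at each eigenvalue in decreasing order and taking row products gives the invariant factors.

Invariant factors (smallest first, each dividing the next): (x - 3)^2.

Check: the last factor (x - 3)^2 is the minimal polynomial, and the product (x - 3)^2 is the characteristic polynomial.

(x - 3)^2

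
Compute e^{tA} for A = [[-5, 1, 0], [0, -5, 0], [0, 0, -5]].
e^{tA} = [[e^{-5*t}, t*e^{-5*t}, 0], [0, e^{-5*t}, 0], [0, 0, e^{-5*t}]]

A has Jordan form J = [[-5, 1, 0], [0, -5, 0], [0, 0, -5]] with A = PJP^{-1}, so e^{tA} = P e^{tJ} P^{-1}.

For a Jordan block J_k(λ), e^{tJ_k(λ)} = e^{λt} · (I + tN + t^2 N^2/2! + ... + t^{k-1} N^{k-1}/(k-1)!) where N is the nilpotent superdiagonal part.

Assembling the blocks and conjugating back gives the entries of e^{tA} as shown above.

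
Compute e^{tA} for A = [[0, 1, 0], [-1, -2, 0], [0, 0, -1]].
A has Jordan form J = [[-1, 1, 0], [0, -1, 0], [0, 0, -1]] with A = PJP^{-1}, so e^{tA} = P e^{tJ} P^{-1}.

For a Jordan block J_k(λ), e^{tJ_k(λ)} = e^{λt} · (I + tN + t^2 N^2/2! + ... + t^{k-1} N^{k-1}/(k-1)!) where N is the nilpotent superdiagonal part.

Assembling the blocks and conjugating back gives the entries of e^{tA} as shown above.

e^{tA} = [[(t + 1)*e^{-t}, t*e^{-t}, 0], [-t*e^{-t}, (1 - t)*e^{-t}, 0], [0, 0, e^{-t}]]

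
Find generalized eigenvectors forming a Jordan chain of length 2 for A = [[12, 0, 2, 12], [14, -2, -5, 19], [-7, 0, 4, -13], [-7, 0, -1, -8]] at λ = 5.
v_1 = [[-2, -1, 0, 1]]^T, v_2 = [[-2, -2, 1, 1]]^T

We seek v_1 ∈ ker((A - 5I)^2) \ ker(A - 5I), then set v_{i+1} = (A - 5I) v_i.

One such chain is v_1 = [[-2, -1, 0, 1]]^T, v_2 = [[-2, -2, 1, 1]]^T. Check: (A - 5I) v_2 = [[0, 0, 0, 0]]^T = 0.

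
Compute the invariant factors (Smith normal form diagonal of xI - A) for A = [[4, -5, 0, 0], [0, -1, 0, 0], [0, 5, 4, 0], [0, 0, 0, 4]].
The Jordan structure of A has elementary divisors (x + 1), (x - 4), (x - 4), (x - 4). Arranging the block sizes at each eigenvalue in decreasing order and taking row products gives the invariant factors.

Invariant factors (smallest first, each dividing the next): x - 4, x - 4, (x - 4)(x + 1).

Check: the last factor (x - 4)(x + 1) is the minimal polynomial, and the product (x - 4)^3(x + 1) is the characteristic polynomial.

x - 4, x - 4, (x - 4)(x + 1)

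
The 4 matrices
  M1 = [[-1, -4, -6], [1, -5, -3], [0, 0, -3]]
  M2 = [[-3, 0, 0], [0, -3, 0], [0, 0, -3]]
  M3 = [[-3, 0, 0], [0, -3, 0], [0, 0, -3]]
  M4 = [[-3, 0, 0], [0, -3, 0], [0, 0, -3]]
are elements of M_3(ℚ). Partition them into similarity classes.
Characteristic polynomials: χ_{M1} = (x + 3)^3, χ_{M2} = (x + 3)^3, χ_{M3} = (x + 3)^3, χ_{M4} = (x + 3)^3.

{M1}: invariant factors x + 3, (x + 3)^2.

{M2, M3, M4}: invariant factors x + 3, x + 3, x + 3.

Matrices are similar if and only if their invariant-factor lists agree; the partition into similarity classes is {M1}, {M2, M3, M4}.

2 classes: {M1}, {M2, M3, M4}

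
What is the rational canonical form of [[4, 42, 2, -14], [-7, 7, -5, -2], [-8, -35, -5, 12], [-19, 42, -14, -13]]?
The invariant factors of A (the non-unit diagonal entries of the Smith normal form of xI - A over ℚ[x]) are x(x + 2)^2(x + 3), each dividing the next. The characteristic polynomial is their product, x(x + 2)^2(x + 3).

The rational canonical form is the block-diagonal matrix of companion matrices C(f_i):
R = [[0, 0, 0, 0], [1, 0, 0, -12], [0, 1, 0, -16], [0, 0, 1, -7]].

R = [[0, 0, 0, 0], [1, 0, 0, -12], [0, 1, 0, -16], [0, 0, 1, -7]]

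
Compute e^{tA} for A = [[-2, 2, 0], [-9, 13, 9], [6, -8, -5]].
e^{tA} = [[(2 - e^{3*t})*e^{t}, 2*(-2*t + e^{3*t} - 1)*e^{t}, 2*(-3*t + e^{3*t} - 1)*e^{t}], [3*(1 - e^{3*t})*e^{t}, (-6*t + 6*e^{3*t} - 5)*e^{t}, (-9*t + 6*e^{3*t} - 6)*e^{t}], [2*(e^{3*t} - 1)*e^{t}, 4*(t - e^{3*t} + 1)*e^{t}, (6*t - 4*e^{3*t} + 5)*e^{t}]]

A has Jordan form J = [[1, 1, 0], [0, 1, 0], [0, 0, 4]] with A = PJP^{-1}, so e^{tA} = P e^{tJ} P^{-1}.

For a Jordan block J_k(λ), e^{tJ_k(λ)} = e^{λt} · (I + tN + t^2 N^2/2! + ... + t^{k-1} N^{k-1}/(k-1)!) where N is the nilpotent superdiagonal part.

Assembling the blocks and conjugating back gives the entries of e^{tA} as shown above.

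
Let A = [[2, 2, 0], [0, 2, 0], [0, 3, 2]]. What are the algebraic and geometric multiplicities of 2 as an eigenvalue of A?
algebraic multiplicity 3, geometric multiplicity 2

The characteristic polynomial is (x - 2)^3, so the factor x - 2 appears with exponent 3: the algebraic multiplicity is 3.

rank(A - 2I) = 1, so the eigenspace has dimension 3 - 1 = 2: the geometric multiplicity is 2.

Since 2 < 3, A is not diagonalizable.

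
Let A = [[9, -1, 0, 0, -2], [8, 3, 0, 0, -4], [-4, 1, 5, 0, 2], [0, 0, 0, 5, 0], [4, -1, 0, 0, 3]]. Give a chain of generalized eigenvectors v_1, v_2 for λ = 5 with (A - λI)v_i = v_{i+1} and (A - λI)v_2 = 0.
We seek v_1 ∈ ker((A - 5I)^2) \ ker(A - 5I), then set v_{i+1} = (A - 5I) v_i.

One such chain is v_1 = [[0, 1, 0, 0, 0]]^T, v_2 = [[-1, -2, 1, 0, -1]]^T. Check: (A - 5I) v_2 = [[0, 0, 0, 0, 0]]^T = 0.

v_1 = [[0, 1, 0, 0, 0]]^T, v_2 = [[-1, -2, 1, 0, -1]]^T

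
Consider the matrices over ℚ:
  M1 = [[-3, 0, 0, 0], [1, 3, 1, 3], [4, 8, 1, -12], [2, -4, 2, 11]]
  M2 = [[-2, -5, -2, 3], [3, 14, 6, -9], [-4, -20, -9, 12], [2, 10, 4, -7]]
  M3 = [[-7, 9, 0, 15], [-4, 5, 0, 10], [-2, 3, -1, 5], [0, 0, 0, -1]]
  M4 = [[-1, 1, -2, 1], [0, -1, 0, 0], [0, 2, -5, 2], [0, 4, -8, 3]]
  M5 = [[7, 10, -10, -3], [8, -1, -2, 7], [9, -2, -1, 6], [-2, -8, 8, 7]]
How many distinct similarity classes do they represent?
3 classes: {M1}, {M2, M3, M4}, {M5}

Characteristic polynomials: χ_{M1} = (x - 5)^3(x + 3), χ_{M2} = (x + 1)^4, χ_{M3} = (x + 1)^4, χ_{M4} = (x + 1)^4, χ_{M5} = (x - 5)^3(x + 3).

{M1}: invariant factors x - 5, (x - 5)^2(x + 3).

{M2, M3, M4}: invariant factors x + 1, x + 1, (x + 1)^2.

{M5}: invariant factors (x - 5)^3(x + 3).

Matrices are similar if and only if their invariant-factor lists agree; the partition into similarity classes is {M1}, {M2, M3, M4}, {M5}.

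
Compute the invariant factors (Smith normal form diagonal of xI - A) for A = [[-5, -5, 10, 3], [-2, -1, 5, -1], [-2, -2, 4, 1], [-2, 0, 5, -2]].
(x + 1)^2, (x + 1)^2

The Jordan structure of A has elementary divisors (x + 1)^2, (x + 1)^2. Arranging the block sizes at each eigenvalue in decreasing order and taking row products gives the invariant factors.

Invariant factors (smallest first, each dividing the next): (x + 1)^2, (x + 1)^2.

Check: the last factor (x + 1)^2 is the minimal polynomial, and the product (x + 1)^4 is the characteristic polynomial.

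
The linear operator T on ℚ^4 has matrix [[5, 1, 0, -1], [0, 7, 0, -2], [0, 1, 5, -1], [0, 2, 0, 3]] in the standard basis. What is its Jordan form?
The characteristic polynomial is det(xI - A) = (x - 5)^4, so the eigenvalues are 5 (algebraic multiplicity 4).

For λ = 5: rank(A - 5I) = 1, rank((A - 5I)^2) = 0. The eigenspace has dimension 4 - 1 = 3, so there are 3 Jordan blocks; the rank sequence gives block sizes [2, 1, 1].

Assembling the blocks gives the Jordan form J above.

J = [[5, 1, 0, 0], [0, 5, 0, 0], [0, 0, 5, 0], [0, 0, 0, 5]]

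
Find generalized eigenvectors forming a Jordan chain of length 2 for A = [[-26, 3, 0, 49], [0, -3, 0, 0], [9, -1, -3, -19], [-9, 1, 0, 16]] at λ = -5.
v_1 = [[2, 0, -1, 1]]^T, v_2 = [[7, 0, -3, 3]]^T

We seek v_1 ∈ ker((A + 5I)^2) \ ker(A + 5I), then set v_{i+1} = (A + 5I) v_i.

One such chain is v_1 = [[2, 0, -1, 1]]^T, v_2 = [[7, 0, -3, 3]]^T. Check: (A + 5I) v_2 = [[0, 0, 0, 0]]^T = 0.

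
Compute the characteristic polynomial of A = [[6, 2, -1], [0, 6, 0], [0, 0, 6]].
xI - A = [[x - 6, -2, 1], [0, x - 6, 0], [0, 0, x - 6]].

Expanding det(xI - A) along the first row:
det(xI - A) = + (x - 6)·det([[x - 6, 0], [0, x - 6]]) - (-2)·det([[0, 0], [0, x - 6]]) + (1)·det([[0, x - 6], [0, 0]]).

Evaluating gives χ_A(x) = x^3 - 18x^2 + 108x - 216 = (x - 6)^3.

χ_A(x) = (x - 6)^3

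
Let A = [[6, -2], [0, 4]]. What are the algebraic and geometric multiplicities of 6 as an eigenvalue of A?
algebraic multiplicity 1, geometric multiplicity 1

The characteristic polynomial is (x - 6)(x - 4), so the factor x - 6 appears with exponent 1: the algebraic multiplicity is 1.

rank(A - 6I) = 1, so the eigenspace has dimension 2 - 1 = 1: the geometric multiplicity is 1.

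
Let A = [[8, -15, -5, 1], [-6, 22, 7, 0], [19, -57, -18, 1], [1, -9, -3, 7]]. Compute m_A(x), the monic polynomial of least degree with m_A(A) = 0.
The characteristic polynomial factors as (x - 6)^3(x - 1). The minimal polynomial is ∏(x - λ)^{k_λ} where k_λ is the size of the largest Jordan block at λ.

For λ = 1: rank(A - I) = 3, and the largest Jordan block has size 1 (the smallest k with rank((A - I)^k) = rank((A - I)^(k+1))).
For λ = 6: rank(A - 6I) = 3, and the largest Jordan block has size 3 (the smallest k with rank((A - 6I)^k) = rank((A - 6I)^(k+1))).

So m_A(x) = (x - 6)^3(x - 1).

m_A(x) = (x - 6)^3(x - 1)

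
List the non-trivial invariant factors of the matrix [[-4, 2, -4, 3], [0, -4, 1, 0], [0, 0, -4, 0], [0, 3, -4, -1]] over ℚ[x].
(x + 1)(x + 4)^3

The Jordan structure of A has elementary divisors (x + 4)^3, (x + 1). Arranging the block sizes at each eigenvalue in decreasing order and taking row products gives the invariant factors.

Invariant factors (smallest first, each dividing the next): (x + 1)(x + 4)^3.

Check: the last factor (x + 1)(x + 4)^3 is the minimal polynomial, and the product (x + 1)(x + 4)^3 is the characteristic polynomial.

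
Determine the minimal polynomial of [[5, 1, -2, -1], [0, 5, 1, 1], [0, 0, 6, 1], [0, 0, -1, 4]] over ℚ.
m_A(x) = (x - 5)^2

The characteristic polynomial factors as (x - 5)^4. The minimal polynomial is ∏(x - λ)^{k_λ} where k_λ is the size of the largest Jordan block at λ.

For λ = 5: rank(A - 5I) = 2, and the largest Jordan block has size 2 (the smallest k with rank((A - 5I)^k) = rank((A - 5I)^(k+1))).

So m_A(x) = (x - 5)^2.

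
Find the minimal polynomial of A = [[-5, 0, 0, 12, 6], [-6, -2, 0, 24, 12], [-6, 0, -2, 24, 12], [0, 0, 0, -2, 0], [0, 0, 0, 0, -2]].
m_A(x) = (x + 2)(x + 5)

The characteristic polynomial factors as (x + 2)^4(x + 5). The minimal polynomial is ∏(x - λ)^{k_λ} where k_λ is the size of the largest Jordan block at λ.

For λ = -5: rank(A + 5I) = 4, and the largest Jordan block has size 1 (the smallest k with rank((A + 5I)^k) = rank((A + 5I)^(k+1))).
For λ = -2: rank(A + 2I) = 1, and the largest Jordan block has size 1 (the smallest k with rank((A + 2I)^k) = rank((A + 2I)^(k+1))).

So m_A(x) = (x + 2)(x + 5).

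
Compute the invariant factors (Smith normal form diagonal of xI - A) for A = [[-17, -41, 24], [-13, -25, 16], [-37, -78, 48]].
(x - 2)^3

The Jordan structure of A has elementary divisors (x - 2)^3. Arranging the block sizes at each eigenvalue in decreasing order and taking row products gives the invariant factors.

Invariant factors (smallest first, each dividing the next): (x - 2)^3.

Check: the last factor (x - 2)^3 is the minimal polynomial, and the product (x - 2)^3 is the characteristic polynomial.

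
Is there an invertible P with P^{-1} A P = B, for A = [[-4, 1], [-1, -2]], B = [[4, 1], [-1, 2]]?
No.

trace(A) = -6 but trace(B) = 6. The trace is a similarity invariant, so A and B are not similar.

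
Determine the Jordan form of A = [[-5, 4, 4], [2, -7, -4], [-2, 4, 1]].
J = [[-5, 0, 0], [0, -3, 0], [0, 0, -3]]

The characteristic polynomial is det(xI - A) = (x + 3)^2(x + 5), so the eigenvalues are -5 (algebraic multiplicity 1), -3 (algebraic multiplicity 2).

For λ = -5: algebraic multiplicity 1 gives one 1×1 block.

For λ = -3: rank(A + 3I) = 1. The eigenspace has dimension 3 - 1 = 2, so there are 2 Jordan blocks; the rank sequence gives block sizes [1, 1].

Assembling the blocks gives the Jordan form J above.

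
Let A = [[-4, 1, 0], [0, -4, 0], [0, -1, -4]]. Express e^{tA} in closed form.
e^{tA} = [[e^{-4*t}, t*e^{-4*t}, 0], [0, e^{-4*t}, 0], [0, -t*e^{-4*t}, e^{-4*t}]]

A has Jordan form J = [[-4, 1, 0], [0, -4, 0], [0, 0, -4]] with A = PJP^{-1}, so e^{tA} = P e^{tJ} P^{-1}.

For a Jordan block J_k(λ), e^{tJ_k(λ)} = e^{λt} · (I + tN + t^2 N^2/2! + ... + t^{k-1} N^{k-1}/(k-1)!) where N is the nilpotent superdiagonal part.

Assembling the blocks and conjugating back gives the entries of e^{tA} as shown above.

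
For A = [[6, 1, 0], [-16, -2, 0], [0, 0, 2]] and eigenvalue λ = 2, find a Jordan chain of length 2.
v_1 = [[0, 1, 0]]^T, v_2 = [[1, -4, 0]]^T

We seek v_1 ∈ ker((A - 2I)^2) \ ker(A - 2I), then set v_{i+1} = (A - 2I) v_i.

One such chain is v_1 = [[0, 1, 0]]^T, v_2 = [[1, -4, 0]]^T. Check: (A - 2I) v_2 = [[0, 0, 0]]^T = 0.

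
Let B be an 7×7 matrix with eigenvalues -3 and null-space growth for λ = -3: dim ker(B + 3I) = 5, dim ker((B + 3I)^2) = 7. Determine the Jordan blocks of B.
Jordan blocks: (-3, 2), (-3, 2), (-3, 1), (-3, 1), (-3, 1)

λ = -3: successive nullity increments [5, 2] count blocks of size ≥ k; block sizes are [2, 2, 1, 1, 1].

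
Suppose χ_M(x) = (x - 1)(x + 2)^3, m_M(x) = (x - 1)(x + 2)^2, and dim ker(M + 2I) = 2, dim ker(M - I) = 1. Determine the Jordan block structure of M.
Jordan blocks: (-2, 2), (-2, 1), (1, 1)

λ = -2: algebraic multiplicity 3 (exponent in χ_M), largest block size 2 (exponent in m_M), 2 blocks (geometric multiplicity). These force block sizes [2, 1].
λ = 1: algebraic multiplicity 1 (exponent in χ_M), largest block size 1 (exponent in m_M), 1 block (geometric multiplicity). This forces block sizes [1].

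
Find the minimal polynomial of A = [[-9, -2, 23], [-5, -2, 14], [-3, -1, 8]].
The characteristic polynomial factors as (x + 1)^3. The minimal polynomial is ∏(x - λ)^{k_λ} where k_λ is the size of the largest Jordan block at λ.

For λ = -1: rank(A + I) = 2, and the largest Jordan block has size 3 (the smallest k with rank((A + I)^k) = rank((A + I)^(k+1))).

So m_A(x) = (x + 1)^3.

m_A(x) = (x + 1)^3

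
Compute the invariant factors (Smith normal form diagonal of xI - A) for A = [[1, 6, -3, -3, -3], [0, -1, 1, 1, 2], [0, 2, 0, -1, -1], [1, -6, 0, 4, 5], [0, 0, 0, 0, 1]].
(x - 1)^2, (x - 1)^3

The Jordan structure of A has elementary divisors (x - 1)^3, (x - 1)^2. Arranging the block sizes at each eigenvalue in decreasing order and taking row products gives the invariant factors.

Invariant factors (smallest first, each dividing the next): (x - 1)^2, (x - 1)^3.

Check: the last factor (x - 1)^3 is the minimal polynomial, and the product (x - 1)^5 is the characteristic polynomial.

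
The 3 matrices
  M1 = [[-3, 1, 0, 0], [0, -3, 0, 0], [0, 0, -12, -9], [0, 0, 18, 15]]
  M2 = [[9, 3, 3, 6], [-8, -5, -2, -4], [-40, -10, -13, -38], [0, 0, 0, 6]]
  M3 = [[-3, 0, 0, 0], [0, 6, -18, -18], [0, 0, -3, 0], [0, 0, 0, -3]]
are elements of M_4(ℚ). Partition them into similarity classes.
2 classes: {M1, M2}, {M3}

Characteristic polynomials: χ_{M1} = (x - 6)(x + 3)^3, χ_{M2} = (x - 6)(x + 3)^3, χ_{M3} = (x - 6)(x + 3)^3.

{M1, M2}: invariant factors x + 3, (x - 6)(x + 3)^2.

{M3}: invariant factors x + 3, x + 3, (x - 6)(x + 3).

Matrices are similar if and only if their invariant-factor lists agree; the partition into similarity classes is {M1, M2}, {M3}.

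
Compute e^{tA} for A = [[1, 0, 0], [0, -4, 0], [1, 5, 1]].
e^{tA} = [[e^{t}, 0, 0], [0, e^{-4*t}, 0], [t*e^{t}, e^{t} - e^{-4*t}, e^{t}]]

A has Jordan form J = [[-4, 0, 0], [0, 1, 1], [0, 0, 1]] with A = PJP^{-1}, so e^{tA} = P e^{tJ} P^{-1}.

For a Jordan block J_k(λ), e^{tJ_k(λ)} = e^{λt} · (I + tN + t^2 N^2/2! + ... + t^{k-1} N^{k-1}/(k-1)!) where N is the nilpotent superdiagonal part.

Assembling the blocks and conjugating back gives the entries of e^{tA} as shown above.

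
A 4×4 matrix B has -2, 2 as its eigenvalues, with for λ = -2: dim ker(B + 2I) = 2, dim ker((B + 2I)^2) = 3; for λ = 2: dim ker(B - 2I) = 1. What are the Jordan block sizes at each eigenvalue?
λ = -2: successive nullity increments [2, 1] count blocks of size ≥ k; block sizes are [2, 1].
λ = 2: successive nullity increments [1] count blocks of size ≥ k; block sizes are [1].

Jordan blocks: (-2, 2), (-2, 1), (2, 1)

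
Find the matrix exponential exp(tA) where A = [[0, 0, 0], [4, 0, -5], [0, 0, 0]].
A has Jordan form J = [[0, 1, 0], [0, 0, 0], [0, 0, 0]] with A = PJP^{-1}, so e^{tA} = P e^{tJ} P^{-1}.

For a Jordan block J_k(λ), e^{tJ_k(λ)} = e^{λt} · (I + tN + t^2 N^2/2! + ... + t^{k-1} N^{k-1}/(k-1)!) where N is the nilpotent superdiagonal part.

Assembling the blocks and conjugating back gives the entries of e^{tA} as shown above.

e^{tA} = [[1, 0, 0], [4*t, 1, -5*t], [0, 0, 1]]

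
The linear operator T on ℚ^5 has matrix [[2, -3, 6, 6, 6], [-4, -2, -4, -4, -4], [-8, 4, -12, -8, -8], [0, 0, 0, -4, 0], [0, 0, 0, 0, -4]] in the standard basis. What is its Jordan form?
The characteristic polynomial is det(xI - A) = (x + 4)^5, so the eigenvalues are -4 (algebraic multiplicity 5).

For λ = -4: rank(A + 4I) = 1, rank((A + 4I)^2) = 0. The eigenspace has dimension 5 - 1 = 4, so there are 4 Jordan blocks; the rank sequence gives block sizes [2, 1, 1, 1].

Assembling the blocks gives the Jordan form J above.

J = [[-4, 1, 0, 0, 0], [0, -4, 0, 0, 0], [0, 0, -4, 0, 0], [0, 0, 0, -4, 0], [0, 0, 0, 0, -4]]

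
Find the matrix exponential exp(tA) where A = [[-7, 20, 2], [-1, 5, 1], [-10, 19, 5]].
A has Jordan form J = [[-5, 0, 0], [0, 4, 1], [0, 0, 4]] with A = PJP^{-1}, so e^{tA} = P e^{tJ} P^{-1}.

For a Jordan block J_k(λ), e^{tJ_k(λ)} = e^{λt} · (I + tN + t^2 N^2/2! + ... + t^{k-1} N^{k-1}/(k-1)!) where N is the nilpotent superdiagonal part.

Assembling the blocks and conjugating back gives the entries of e^{tA} as shown above.

e^{tA} = [[(-2*t*e^{9*t} + 1)*e^{-5*t}, 2*((t + 1)*e^{9*t} - 1)*e^{-5*t}, 2*t*e^{4*t}], [-t*e^{4*t}, (t + 1)*e^{4*t}, t*e^{4*t}], [(-(t + 1)*e^{9*t} + 1)*e^{-5*t}, ((t + 2)*e^{9*t} - 2)*e^{-5*t}, (t + 1)*e^{4*t}]]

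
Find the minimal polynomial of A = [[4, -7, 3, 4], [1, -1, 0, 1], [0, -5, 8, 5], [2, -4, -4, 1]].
m_A(x) = (x - 3)^3

The characteristic polynomial factors as (x - 3)^4. The minimal polynomial is ∏(x - λ)^{k_λ} where k_λ is the size of the largest Jordan block at λ.

For λ = 3: rank(A - 3I) = 2, and the largest Jordan block has size 3 (the smallest k with rank((A - 3I)^k) = rank((A - 3I)^(k+1))).

So m_A(x) = (x - 3)^3.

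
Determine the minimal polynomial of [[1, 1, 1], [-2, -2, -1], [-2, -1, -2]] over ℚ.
The characteristic polynomial factors as (x + 1)^3. The minimal polynomial is ∏(x - λ)^{k_λ} where k_λ is the size of the largest Jordan block at λ.

For λ = -1: rank(A + I) = 1, and the largest Jordan block has size 2 (the smallest k with rank((A + I)^k) = rank((A + I)^(k+1))).

So m_A(x) = (x + 1)^2.

m_A(x) = (x + 1)^2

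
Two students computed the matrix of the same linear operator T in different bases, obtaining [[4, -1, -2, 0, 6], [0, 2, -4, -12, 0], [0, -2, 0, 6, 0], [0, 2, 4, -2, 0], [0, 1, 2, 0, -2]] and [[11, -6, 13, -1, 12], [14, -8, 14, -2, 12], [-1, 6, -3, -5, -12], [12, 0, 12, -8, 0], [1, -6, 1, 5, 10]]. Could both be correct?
Yes.

Two matrices over a field are similar if and only if they have the same invariant factors.

Both A and B have characteristic polynomial (x - 4)^2(x + 2)^3 and minimal polynomial (x - 4)(x + 2)^2. Computing further, both have invariant factors (x - 4)(x + 2), (x - 4)(x + 2)^2. Hence A and B are similar.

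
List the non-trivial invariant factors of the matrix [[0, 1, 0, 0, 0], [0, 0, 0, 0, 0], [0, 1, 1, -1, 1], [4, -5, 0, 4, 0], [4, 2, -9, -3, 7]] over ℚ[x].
The Jordan structure of A has elementary divisors x^2, (x - 4)^2, (x - 4). Arranging the block sizes at each eigenvalue in decreasing order and taking row products gives the invariant factors.

Invariant factors (smallest first, each dividing the next): x - 4, x^2(x - 4)^2.

Check: the last factor x^2(x - 4)^2 is the minimal polynomial, and the product x^2(x - 4)^3 is the characteristic polynomial.

x - 4, x^2(x - 4)^2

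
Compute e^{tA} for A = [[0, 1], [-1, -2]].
e^{tA} = [[(t + 1)*e^{-t}, t*e^{-t}], [-t*e^{-t}, (1 - t)*e^{-t}]]

A has Jordan form J = [[-1, 1], [0, -1]] with A = PJP^{-1}, so e^{tA} = P e^{tJ} P^{-1}.

For a Jordan block J_k(λ), e^{tJ_k(λ)} = e^{λt} · (I + tN + t^2 N^2/2! + ... + t^{k-1} N^{k-1}/(k-1)!) where N is the nilpotent superdiagonal part.

Assembling the blocks and conjugating back gives the entries of e^{tA} as shown above.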